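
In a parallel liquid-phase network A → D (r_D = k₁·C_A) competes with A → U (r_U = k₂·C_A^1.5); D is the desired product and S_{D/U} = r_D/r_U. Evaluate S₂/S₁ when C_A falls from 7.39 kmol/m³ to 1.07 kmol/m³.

S_{D/U} = (k₁/k₂)·C_A^-0.5, so S₂/S₁ = (C_{A,2}/C_{A,1})^-0.5.
= (1.07/7.39)^(-0.5) = (0.1448)^(-0.5) = 2.63.

2.63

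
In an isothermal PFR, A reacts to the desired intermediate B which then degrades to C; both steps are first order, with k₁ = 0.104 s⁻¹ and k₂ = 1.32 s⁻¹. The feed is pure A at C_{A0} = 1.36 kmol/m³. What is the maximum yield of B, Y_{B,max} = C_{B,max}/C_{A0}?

0.0634

For a first-order series the maximum intermediate yield is C_{B,max}/C_{A0} = (k₁/k₂)^[k₂/(k₂−k₁)].
= (0.104/1.32)^(1.32/(1.32−0.104)) = (0.07879)^(1.086) = 0.06340.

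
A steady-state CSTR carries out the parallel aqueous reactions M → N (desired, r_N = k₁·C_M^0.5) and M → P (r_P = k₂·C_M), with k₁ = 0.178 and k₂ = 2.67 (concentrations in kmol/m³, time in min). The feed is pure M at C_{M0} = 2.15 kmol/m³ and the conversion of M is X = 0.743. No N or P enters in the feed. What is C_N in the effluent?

0.131 kmol/m³

Exit C_M = C_{M0}(1−X) = 2.15×0.257 = 0.5525 kmol/m³.
Rates in a CSTR are evaluated at the outlet concentration: r_N = 0.178×0.5525^0.5 = 0.1323, r_P = 2.67×0.5525 = 1.475.
Fraction of consumed M going to N: r_N/(r_N+r_P) = 0.08230.
C_N = 0.08230·C_{M0}·X = 0.08230×2.15×0.743 = 0.131 kmol/m³.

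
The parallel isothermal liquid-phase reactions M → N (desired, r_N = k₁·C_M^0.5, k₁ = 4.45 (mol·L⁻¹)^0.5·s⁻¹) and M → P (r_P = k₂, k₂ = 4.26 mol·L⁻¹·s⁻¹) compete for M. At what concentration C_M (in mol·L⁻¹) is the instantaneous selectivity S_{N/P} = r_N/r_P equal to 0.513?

S_{N/P} = (k₁/k₂)·C_M^0.5 ⇒ C_M = (S·k₂/k₁)^(2).
= (0.513×4.26/4.45)^(2) = (0.4911)^(2) = 0.241 mol·L⁻¹.

0.241 mol·L⁻¹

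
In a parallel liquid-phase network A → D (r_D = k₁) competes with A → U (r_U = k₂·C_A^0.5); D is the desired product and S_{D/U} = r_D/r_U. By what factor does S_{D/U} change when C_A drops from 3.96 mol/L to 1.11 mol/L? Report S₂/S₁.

S_{D/U} = (k₁/k₂)·C_A^-0.5, so S₂/S₁ = (C_{A,2}/C_{A,1})^-0.5.
= (1.11/3.96)^(-0.5) = (0.2803)^(-0.5) = 1.89.

1.89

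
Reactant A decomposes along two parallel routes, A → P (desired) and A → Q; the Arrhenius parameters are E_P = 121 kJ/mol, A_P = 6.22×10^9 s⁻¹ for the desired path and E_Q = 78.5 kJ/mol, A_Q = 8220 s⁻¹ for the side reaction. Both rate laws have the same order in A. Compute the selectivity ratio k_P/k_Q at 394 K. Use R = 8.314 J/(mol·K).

With equal orders, S_{P/Q} = k_P/k_Q = (A_P/A_Q)·exp[(E_Q−E_P)/(RT)].
(E_Q−E_P)/(RT) = (78.5−121)×10³/(8.314×394) = -42500/3276 = -12.97.
k_P/k_Q = (6.22×10^9/8220)·exp(-12.97) = 7.567×10^5 × 2.319×10^-6 = 1.75.
Since E_P > E_Q, raising the temperature improves selectivity toward P.

1.75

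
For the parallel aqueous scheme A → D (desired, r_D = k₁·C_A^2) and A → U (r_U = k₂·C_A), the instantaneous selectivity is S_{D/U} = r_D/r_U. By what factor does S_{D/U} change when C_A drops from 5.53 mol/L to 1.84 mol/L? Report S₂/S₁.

0.333

S_{D/U} = (k₁/k₂)·C_A, so S₂/S₁ = (C_{A,2}/C_{A,1}).
= 1.84/5.53 = 0.333.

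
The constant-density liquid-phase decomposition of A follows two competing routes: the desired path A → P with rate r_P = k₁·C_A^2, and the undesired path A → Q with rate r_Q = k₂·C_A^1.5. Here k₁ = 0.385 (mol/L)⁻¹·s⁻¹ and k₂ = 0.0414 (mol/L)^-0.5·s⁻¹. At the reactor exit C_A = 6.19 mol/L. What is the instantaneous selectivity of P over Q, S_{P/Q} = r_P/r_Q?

23.1

S_{P/Q} = r_P/r_Q = (k₁·C_A^2)/(k₂·C_A^1.5) = (k₁/k₂)·C_A^0.5.
= (0.385×6.190^2) / (0.0414×6.190^1.5) = 14.75/0.6376 = 23.1.
Since the desired path is higher order in A, keeping C_A high (PFR or concentrated feed) favours P.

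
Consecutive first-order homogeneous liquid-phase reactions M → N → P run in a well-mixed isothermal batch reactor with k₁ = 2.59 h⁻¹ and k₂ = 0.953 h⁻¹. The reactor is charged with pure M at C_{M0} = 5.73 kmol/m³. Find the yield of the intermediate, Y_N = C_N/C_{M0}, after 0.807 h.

The intermediate concentration in a first-order A→B→C sequence is C_N = k₁C_{M0}(e^(−k₁t) − e^(−k₂t))/(k₂−k₁).
e^(−k₁t) = e^(−2.59×0.807) = e^(−2.090) = 0.1237; e^(−k₂t) = e^(−0.7691) = 0.4634.
C_N = 2.59×5.73/(0.953−2.59) × (0.1237−0.4634) = (-9.066)×(-0.3398) = 3.080 kmol/m³.
Y_N = C_N/C_{M0} = 3.080/5.73 = 0.538.

0.538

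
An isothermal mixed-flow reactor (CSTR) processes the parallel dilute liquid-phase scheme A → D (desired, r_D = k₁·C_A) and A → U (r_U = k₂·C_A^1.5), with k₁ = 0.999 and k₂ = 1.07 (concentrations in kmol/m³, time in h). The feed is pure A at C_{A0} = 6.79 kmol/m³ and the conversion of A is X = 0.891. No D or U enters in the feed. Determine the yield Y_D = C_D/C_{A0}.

Exit C_A = C_{A0}(1−X) = 6.79×0.109 = 0.7401 kmol/m³.
A CSTR operates uniformly at the exit composition, giving r_D = 0.7394 and r_U = 0.6813 (each k·C_A^n at C_A = 0.7401).
Fraction of consumed A going to D: r_D/(r_D+r_U) = 0.5204.
C_D = 0.5204·C_{A0}·X = 0.5204×6.79×0.891 = 3.15 kmol/m³; Y_D = C_D/C_{A0} = 0.464.

0.464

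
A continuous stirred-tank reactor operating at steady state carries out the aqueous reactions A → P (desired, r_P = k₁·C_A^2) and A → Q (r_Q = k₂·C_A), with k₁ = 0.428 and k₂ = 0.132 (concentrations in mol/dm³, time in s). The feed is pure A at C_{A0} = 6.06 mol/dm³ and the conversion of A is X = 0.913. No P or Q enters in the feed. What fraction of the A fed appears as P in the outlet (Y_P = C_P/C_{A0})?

Exit C_A = C_{A0}(1−X) = 6.06×0.0870 = 0.5272 mol/dm³.
A CSTR operates uniformly at the exit composition, giving r_P = 0.1190 and r_Q = 0.06959 (each k·C_A^n at C_A = 0.5272).
Fraction of consumed A going to P: r_P/(r_P+r_Q) = 0.6309.
C_P = 0.6309·C_{A0}·X = 0.6309×6.06×0.913 = 3.49 mol/dm³; Y_P = C_P/C_{A0} = 0.576.

0.576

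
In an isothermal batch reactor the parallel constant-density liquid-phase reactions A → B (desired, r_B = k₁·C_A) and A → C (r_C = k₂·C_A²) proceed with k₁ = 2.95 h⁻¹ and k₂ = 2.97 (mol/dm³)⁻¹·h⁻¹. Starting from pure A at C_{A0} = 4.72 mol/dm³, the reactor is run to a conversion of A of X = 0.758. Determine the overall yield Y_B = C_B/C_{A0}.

C_A = C_{A0}(1−X) = 1.142 mol/dm³.
Along a PFR/batch, dC_B/dC_A = −r_B/(r_B+r_C) = −k₁/(k₁+k₂·C_A).
Integrating from C_{A0} to C_A: C_B = (2.95/2.97)·ln[(2.95+2.97·4.72)/(2.95+2.97·1.14)] = 0.9933·ln(16.97/6.342) = 0.9775 mol/dm³.
Y_B = C_B/C_{A0} = 0.9775/4.72 = 0.207.

0.207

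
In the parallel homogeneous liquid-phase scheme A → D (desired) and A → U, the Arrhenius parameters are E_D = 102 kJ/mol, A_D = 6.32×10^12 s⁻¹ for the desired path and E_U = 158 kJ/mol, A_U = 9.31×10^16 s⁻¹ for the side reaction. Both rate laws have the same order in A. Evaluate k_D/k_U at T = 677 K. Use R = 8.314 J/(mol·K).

Since both paths have the same order in A, the concentration cancels and S_{D/U} = k_D/k_U = (A_D/A_U)·exp[(E_U−E_D)/(RT)].
(E_U−E_D)/(RT) = (158−102)×10³/(8.314×677) = 56000/5629 = 9.949.
k_D/k_U = (6.32×10^12/9.31×10^16)·exp(9.949) = 6.788×10^-5 × 20936 = 1.42.

1.42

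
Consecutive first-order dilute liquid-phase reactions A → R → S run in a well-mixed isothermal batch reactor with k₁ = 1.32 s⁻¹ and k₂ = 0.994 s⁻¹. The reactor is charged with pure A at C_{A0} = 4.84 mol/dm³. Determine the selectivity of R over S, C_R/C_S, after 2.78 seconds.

For first-order series with pure A initially, C_R(t) = k₁C_{A0}/(k₂−k₁)·(e^(−k₁t) − e^(−k₂t)).
e^(−k₁t) = e^(−1.32×2.78) = e^(−3.670) = 0.02549; e^(−k₂t) = e^(−2.763) = 0.06308.
C_R = 1.32×4.84/(0.994−1.32) × (0.02549−0.06308) = (-19.60)×(-0.03760) = 0.7368 mol/dm³.
C_A = C_{A0}e^(−k₁t) = 0.1234 mol/dm³, so C_S = C_{A0}−C_A−C_R = 3.980 mol/dm³; C_R/C_S = 0.185.

0.185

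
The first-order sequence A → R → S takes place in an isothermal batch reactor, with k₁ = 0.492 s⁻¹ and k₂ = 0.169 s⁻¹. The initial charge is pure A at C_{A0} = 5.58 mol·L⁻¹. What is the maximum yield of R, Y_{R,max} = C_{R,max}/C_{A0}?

0.572

Evaluating C_R at t_opt = ln(k₂/k₁)/(k₂−k₁) gives C_{R,max}/C_{A0} = (k₁/k₂)^[k₂/(k₂−k₁)].
= (0.492/0.169)^(0.169/(0.169−0.492)) = (2.911)^(-0.5232) = 0.5717.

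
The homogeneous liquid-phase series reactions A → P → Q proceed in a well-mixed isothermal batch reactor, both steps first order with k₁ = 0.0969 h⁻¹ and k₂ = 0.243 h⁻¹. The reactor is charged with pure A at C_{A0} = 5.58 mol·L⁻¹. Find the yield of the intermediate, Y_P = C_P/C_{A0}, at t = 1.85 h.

0.131

For first-order series with pure A initially, C_P(t) = k₁C_{A0}/(k₂−k₁)·(e^(−k₁t) − e^(−k₂t)).
e^(−k₁t) = e^(−0.0969×1.85) = e^(−0.1793) = 0.8359; e^(−k₂t) = e^(−0.4496) = 0.6379.
C_P = 0.0969×5.58/(0.243−0.0969) × (0.8359−0.6379) = 3.701×0.1980 = 0.7327 mol·L⁻¹.
Y_P = C_P/C_{A0} = 0.7327/5.58 = 0.131.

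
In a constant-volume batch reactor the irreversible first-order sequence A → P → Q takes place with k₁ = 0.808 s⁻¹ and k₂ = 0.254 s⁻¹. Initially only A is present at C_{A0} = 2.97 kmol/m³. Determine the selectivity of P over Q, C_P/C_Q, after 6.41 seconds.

The intermediate concentration in a first-order A→B→C sequence is C_P = k₁C_{A0}(e^(−k₁t) − e^(−k₂t))/(k₂−k₁).
e^(−k₁t) = e^(−0.808×6.41) = e^(−5.179) = 0.005632; e^(−k₂t) = e^(−1.628) = 0.1963.
C_P = 0.808×2.97/(0.254−0.808) × (0.005632−0.1963) = (-4.332)×(-0.1907) = 0.8259 kmol/m³.
C_A = C_{A0}e^(−k₁t) = 0.01673 kmol/m³, so C_Q = C_{A0}−C_A−C_P = 2.127 kmol/m³; C_P/C_Q = 0.388.

0.388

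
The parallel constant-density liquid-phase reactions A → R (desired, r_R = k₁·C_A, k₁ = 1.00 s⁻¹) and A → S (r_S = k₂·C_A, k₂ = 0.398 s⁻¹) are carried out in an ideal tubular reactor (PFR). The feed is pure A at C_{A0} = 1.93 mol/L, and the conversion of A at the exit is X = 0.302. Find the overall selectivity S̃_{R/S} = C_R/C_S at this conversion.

2.51

C_A = C_{A0}(1−X) = 1.347 mol/L.
Both paths are first order in A, so the instantaneous fraction to R is constant: dC_R/d(−C_A) = k₁/(k₁+k₂) = 0.7153.
C_R = 0.7153·(C_{A0}−C_A) = 0.7153×0.5829 = 0.417 mol/L.
C_S = (C_{A0}−C_A)−C_R = 0.1659 mol/L; S̃_{R/S} = 0.4169/0.1659 = 2.51.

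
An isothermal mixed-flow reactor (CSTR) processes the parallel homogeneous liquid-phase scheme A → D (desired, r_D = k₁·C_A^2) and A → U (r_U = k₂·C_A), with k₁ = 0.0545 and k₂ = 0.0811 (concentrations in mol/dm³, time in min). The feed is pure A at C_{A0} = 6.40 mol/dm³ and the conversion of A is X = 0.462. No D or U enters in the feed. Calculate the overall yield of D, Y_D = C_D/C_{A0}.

Exit C_A = C_{A0}(1−X) = 6.40×0.538 = 3.443 mol/dm³.
In a CSTR the entire volume is at exit conditions, so r_D = 0.0545×3.443^2 = 0.6461 and r_U = 0.0811×3.443 = 0.2792.
Fraction of consumed A going to D: r_D/(r_D+r_U) = 0.6982.
C_D = 0.6982·C_{A0}·X = 0.6982×6.40×0.462 = 2.06 mol/dm³; Y_D = C_D/C_{A0} = 0.323.

0.323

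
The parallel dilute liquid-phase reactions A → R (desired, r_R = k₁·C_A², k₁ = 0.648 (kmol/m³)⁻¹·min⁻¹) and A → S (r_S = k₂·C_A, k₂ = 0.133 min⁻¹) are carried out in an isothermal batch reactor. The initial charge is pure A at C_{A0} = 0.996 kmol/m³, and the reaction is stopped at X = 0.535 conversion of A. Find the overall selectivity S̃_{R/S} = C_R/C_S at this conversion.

3.43

C_A = C_{A0}(1−X) = 0.4631 kmol/m³.
Along a PFR/batch, dC_S/dC_A = −r_S/(r_R+r_S) = −k₂/(k₂+k₁·C_A).
Integrating from C_{A0} to C_A: C_S = (0.133/0.648)·ln[(0.133+0.648·0.996)/(0.133+0.648·0.463)] = 0.2052·ln(0.7784/0.4331) = 0.1203 kmol/m³.
Then C_R = (C_{A0}−C_A) − C_S = 0.5329 − 0.1203 = 0.4125 kmol/m³.
S̃_{R/S} = C_R/C_S = 0.4125/0.1203 = 3.43.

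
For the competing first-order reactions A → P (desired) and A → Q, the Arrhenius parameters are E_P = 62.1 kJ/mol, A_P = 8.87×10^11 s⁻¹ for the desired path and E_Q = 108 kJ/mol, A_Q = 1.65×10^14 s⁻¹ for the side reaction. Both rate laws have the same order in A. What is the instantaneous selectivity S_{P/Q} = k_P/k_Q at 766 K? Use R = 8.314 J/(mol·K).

7.25

Since both paths have the same order in A, the concentration cancels and S_{P/Q} = k_P/k_Q = (A_P/A_Q)·exp[(E_Q−E_P)/(RT)].
(E_Q−E_P)/(RT) = (108−62.1)×10³/(8.314×766) = 45900/6369 = 7.207.
k_P/k_Q = (8.87×10^11/1.65×10^14)·exp(7.207) = 0.005376 × 1349 = 7.25.
Since E_P < E_Q, lowering the temperature improves selectivity toward P.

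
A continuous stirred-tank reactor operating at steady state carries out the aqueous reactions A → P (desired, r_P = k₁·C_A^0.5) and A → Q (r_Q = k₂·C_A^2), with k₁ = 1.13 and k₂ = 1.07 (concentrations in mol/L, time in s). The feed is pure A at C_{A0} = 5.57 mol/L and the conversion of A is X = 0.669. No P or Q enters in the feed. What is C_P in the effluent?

Exit C_A = C_{A0}(1−X) = 5.57×0.331 = 1.844 mol/L.
In a CSTR the entire volume is at exit conditions, so r_P = 1.13×1.844^0.5 = 1.534 and r_Q = 1.07×1.844^2 = 3.637.
Fraction of consumed A going to P: r_P/(r_P+r_Q) = 0.2967.
C_P = 0.2967·C_{A0}·X = 0.2967×5.57×0.669 = 1.11 mol/L.

1.11 mol/L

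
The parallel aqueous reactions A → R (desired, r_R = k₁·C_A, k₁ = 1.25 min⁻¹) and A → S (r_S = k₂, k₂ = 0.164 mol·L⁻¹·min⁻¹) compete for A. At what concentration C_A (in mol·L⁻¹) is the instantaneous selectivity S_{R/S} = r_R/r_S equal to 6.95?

0.912 mol·L⁻¹

S_{R/S} = (k₁/k₂)·C_A ⇒ C_A = S·k₂/k₁.
= 6.95×0.164/1.25 = 0.912 mol·L⁻¹.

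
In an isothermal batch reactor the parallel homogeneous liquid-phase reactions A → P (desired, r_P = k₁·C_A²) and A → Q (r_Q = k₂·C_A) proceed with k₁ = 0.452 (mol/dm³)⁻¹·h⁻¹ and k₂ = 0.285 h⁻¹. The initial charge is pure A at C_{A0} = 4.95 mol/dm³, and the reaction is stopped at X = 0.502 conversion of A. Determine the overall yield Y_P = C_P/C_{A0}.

C_A = C_{A0}(1−X) = 2.465 mol/dm³.
Along a PFR/batch, dC_Q/dC_A = −r_Q/(r_P+r_Q) = −k₂/(k₂+k₁·C_A).
Integrating from C_{A0} to C_A: C_Q = (0.285/0.452)·ln[(0.285+0.452·4.95)/(0.285+0.452·2.47)] = 0.6305·ln(2.522/1.399) = 0.3716 mol/dm³.
Then C_P = (C_{A0}−C_A) − C_Q = 2.485 − 0.3716 = 2.113 mol/dm³.
Y_P = C_P/C_{A0} = 2.113/4.95 = 0.427.

0.427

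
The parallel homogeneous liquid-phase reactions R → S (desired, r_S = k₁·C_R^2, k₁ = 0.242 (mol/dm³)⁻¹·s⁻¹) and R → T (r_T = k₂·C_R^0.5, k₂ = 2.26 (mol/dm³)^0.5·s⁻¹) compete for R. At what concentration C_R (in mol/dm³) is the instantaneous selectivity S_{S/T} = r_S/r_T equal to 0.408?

2.44 mol/dm³

S_{S/T} = (k₁/k₂)·C_R^1.5 ⇒ C_R = (S·k₂/k₁)^(1/1.5).
= (0.408×2.26/0.242)^(0.6667) = (3.810)^(0.6667) = 2.44 mol/dm³.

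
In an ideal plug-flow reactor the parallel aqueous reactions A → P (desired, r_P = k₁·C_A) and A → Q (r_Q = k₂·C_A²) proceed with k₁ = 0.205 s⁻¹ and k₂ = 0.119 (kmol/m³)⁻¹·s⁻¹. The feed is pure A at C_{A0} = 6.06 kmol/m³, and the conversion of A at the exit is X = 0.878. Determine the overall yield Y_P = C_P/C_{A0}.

C_A = C_{A0}(1−X) = 0.7393 kmol/m³.
Along a PFR/batch, dC_P/dC_A = −r_P/(r_P+r_Q) = −k₁/(k₁+k₂·C_A).
Integrating from C_{A0} to C_A: C_P = (0.205/0.119)·ln[(0.205+0.119·6.06)/(0.205+0.119·0.739)] = 1.723·ln(0.9261/0.2930) = 1.983 kmol/m³.
Y_P = C_P/C_{A0} = 1.983/6.06 = 0.327.

0.327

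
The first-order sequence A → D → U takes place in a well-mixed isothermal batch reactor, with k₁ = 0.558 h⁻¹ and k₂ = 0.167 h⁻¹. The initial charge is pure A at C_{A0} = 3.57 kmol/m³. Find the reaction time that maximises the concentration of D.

For first-order series the maximum of C_D occurs at t_opt = ln(k₂/k₁)/(k₂−k₁).
= ln(0.167/0.558)/(0.167−0.558) = ln(0.2993)/-0.3910 = -1.206/-0.3910 = 3.09 h.

3.09 h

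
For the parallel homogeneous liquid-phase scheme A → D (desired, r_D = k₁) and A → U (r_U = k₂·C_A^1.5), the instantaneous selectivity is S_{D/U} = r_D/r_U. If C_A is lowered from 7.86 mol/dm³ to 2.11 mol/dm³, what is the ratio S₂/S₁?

S_{D/U} = (k₁/k₂)·C_A^-1.5, so S₂/S₁ = (C_{A,2}/C_{A,1})^-1.5.
= (2.11/7.86)^(-1.5) = (0.2684)^(-1.5) = 7.19.
Selectivity toward D rises as C_A falls — low-concentration operation is favoured.

7.19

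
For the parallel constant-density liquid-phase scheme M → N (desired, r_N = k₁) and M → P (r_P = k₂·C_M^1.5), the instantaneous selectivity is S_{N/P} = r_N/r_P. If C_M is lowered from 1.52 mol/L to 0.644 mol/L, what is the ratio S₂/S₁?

S_{N/P} = (k₁/k₂)·C_M^-1.5, so S₂/S₁ = (C_{M,2}/C_{M,1})^-1.5.
= (0.644/1.52)^(-1.5) = (0.4237)^(-1.5) = 3.63.

3.63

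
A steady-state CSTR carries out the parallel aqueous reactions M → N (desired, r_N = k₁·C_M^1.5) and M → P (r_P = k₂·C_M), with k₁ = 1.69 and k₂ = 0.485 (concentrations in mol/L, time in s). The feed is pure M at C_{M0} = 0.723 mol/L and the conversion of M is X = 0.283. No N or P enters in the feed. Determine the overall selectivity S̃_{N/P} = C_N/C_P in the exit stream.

2.51

Exit C_M = C_{M0}(1−X) = 0.723×0.717 = 0.5184 mol/L.
In a CSTR the entire volume is at exit conditions, so r_N = 1.69×0.5184^1.5 = 0.6308 and r_P = 0.485×0.5184 = 0.2514.
Overall selectivity = C_N/C_P = r_Nτ/(r_Pτ) = r_N/r_P = 2.51.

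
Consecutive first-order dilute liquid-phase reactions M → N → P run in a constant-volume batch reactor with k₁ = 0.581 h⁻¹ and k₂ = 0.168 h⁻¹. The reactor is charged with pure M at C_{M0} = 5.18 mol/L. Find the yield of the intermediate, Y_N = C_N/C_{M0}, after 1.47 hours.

Solving the coupled first-order balances gives C_N(t) = [k₁/(k₂−k₁)]·C_{M0}·(e^(−k₁t) − e^(−k₂t)).
e^(−k₁t) = e^(−0.581×1.47) = e^(−0.8541) = 0.4257; e^(−k₂t) = e^(−0.2470) = 0.7812.
C_N = 0.581×5.18/(0.168−0.581) × (0.4257−0.7812) = (-7.287)×(-0.3555) = 2.591 mol/L.
Y_N = C_N/C_{M0} = 2.591/5.18 = 0.500.

0.500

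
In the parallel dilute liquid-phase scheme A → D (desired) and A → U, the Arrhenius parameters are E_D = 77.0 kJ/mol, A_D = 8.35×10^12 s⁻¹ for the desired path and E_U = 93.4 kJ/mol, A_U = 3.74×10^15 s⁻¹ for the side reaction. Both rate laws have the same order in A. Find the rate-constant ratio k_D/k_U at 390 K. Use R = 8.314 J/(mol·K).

With equal orders, S_{D/U} = k_D/k_U = (A_D/A_U)·exp[(E_U−E_D)/(RT)].
(E_U−E_D)/(RT) = (93.4−77.0)×10³/(8.314×390) = 16400/3242 = 5.058.
k_D/k_U = (8.35×10^12/3.74×10^15)·exp(5.058) = 0.002233 × 157.3 = 0.351.

0.351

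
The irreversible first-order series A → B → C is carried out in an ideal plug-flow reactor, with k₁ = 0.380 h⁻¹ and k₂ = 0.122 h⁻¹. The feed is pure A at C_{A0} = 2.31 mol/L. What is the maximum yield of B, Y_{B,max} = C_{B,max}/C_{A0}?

0.584

At the optimum, C_{B,max}/C_{A0} = (k₁/k₂)^[k₂/(k₂−k₁)].
= (0.380/0.122)^(0.122/(0.122−0.380)) = (3.115)^(-0.4729) = 0.5844.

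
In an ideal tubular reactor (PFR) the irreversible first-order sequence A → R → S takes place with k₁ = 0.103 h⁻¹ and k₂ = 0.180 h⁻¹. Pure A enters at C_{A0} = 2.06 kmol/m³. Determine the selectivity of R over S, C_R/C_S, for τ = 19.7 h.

0.188

Solving the coupled first-order balances gives C_R(τ) = [k₁/(k₂−k₁)]·C_{A0}·(e^(−k₁τ) − e^(−k₂τ)).
e^(−k₁τ) = e^(−0.103×19.7) = e^(−2.029) = 0.1315; e^(−k₂τ) = e^(−3.546) = 0.02884.
C_R = 0.103×2.06/(0.180−0.103) × (0.1315−0.02884) = 2.756×0.1026 = 0.2828 kmol/m³.
C_A = C_{A0}e^(−k₁τ) = 0.2708 kmol/m³, so C_S = C_{A0}−C_A−C_R = 1.506 kmol/m³; C_R/C_S = 0.188.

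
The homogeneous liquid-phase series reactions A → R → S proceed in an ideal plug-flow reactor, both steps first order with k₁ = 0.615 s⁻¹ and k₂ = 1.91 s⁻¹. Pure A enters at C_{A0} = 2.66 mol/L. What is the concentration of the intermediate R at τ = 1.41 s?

The intermediate concentration in a first-order A→B→C sequence is C_R = k₁C_{A0}(e^(−k₁τ) − e^(−k₂τ))/(k₂−k₁).
e^(−k₁τ) = e^(−0.615×1.41) = e^(−0.8671) = 0.4201; e^(−k₂τ) = e^(−2.693) = 0.06767.
C_R = 0.615×2.66/(1.91−0.615) × (0.4201−0.06767) = 1.263×0.3525 = 0.4453 mol/L.

0.445 mol/L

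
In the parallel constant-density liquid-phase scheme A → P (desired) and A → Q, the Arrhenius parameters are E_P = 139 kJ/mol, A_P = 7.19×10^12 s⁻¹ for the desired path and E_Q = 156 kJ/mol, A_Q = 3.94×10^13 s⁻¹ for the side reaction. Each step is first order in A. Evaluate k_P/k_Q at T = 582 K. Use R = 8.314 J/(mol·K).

6.12

With equal orders, S_{P/Q} = k_P/k_Q = (A_P/A_Q)·exp[(E_Q−E_P)/(RT)].
(E_Q−E_P)/(RT) = (156−139)×10³/(8.314×582) = 17000/4839 = 3.513.
k_P/k_Q = (7.19×10^12/3.94×10^13)·exp(3.513) = 0.1825 × 33.56 = 6.12.
Since E_P < E_Q, lowering the temperature improves selectivity toward P.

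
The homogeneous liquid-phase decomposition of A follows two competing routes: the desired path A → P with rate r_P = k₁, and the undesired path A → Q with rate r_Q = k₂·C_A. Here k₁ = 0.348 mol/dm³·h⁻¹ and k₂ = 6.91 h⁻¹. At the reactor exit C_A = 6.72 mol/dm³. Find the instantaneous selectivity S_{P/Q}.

S_{P/Q} = r_P/r_Q = (k₁)/(k₂·C_A) = (k₁/k₂)·C_A⁻¹.
= (0.348) / (6.91×6.720) = 0.3480/46.44 = 0.00749.
The undesired path is higher order in A, so low C_A (CSTR or dilute feed) favours P.

0.00749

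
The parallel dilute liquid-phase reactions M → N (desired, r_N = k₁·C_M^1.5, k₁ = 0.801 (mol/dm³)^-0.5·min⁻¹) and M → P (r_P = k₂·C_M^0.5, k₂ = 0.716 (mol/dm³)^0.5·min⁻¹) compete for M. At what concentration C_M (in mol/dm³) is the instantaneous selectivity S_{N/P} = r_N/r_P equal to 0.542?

S_{N/P} = (k₁/k₂)·C_M ⇒ C_M = S·k₂/k₁.
= 0.542×0.716/0.801 = 0.484 mol/dm³.

0.484 mol/dm³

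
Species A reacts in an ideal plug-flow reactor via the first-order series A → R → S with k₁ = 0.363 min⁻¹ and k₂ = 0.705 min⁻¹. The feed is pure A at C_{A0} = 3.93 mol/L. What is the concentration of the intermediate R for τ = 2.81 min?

For first-order series with pure A initially, C_R(τ) = k₁C_{A0}/(k₂−k₁)·(e^(−k₁τ) − e^(−k₂τ)).
e^(−k₁τ) = e^(−0.363×2.81) = e^(−1.020) = 0.3606; e^(−k₂τ) = e^(−1.981) = 0.1379.
C_R = 0.363×3.93/(0.705−0.363) × (0.3606−0.1379) = 4.171×0.2227 = 0.9288 mol/L.

0.929 mol/L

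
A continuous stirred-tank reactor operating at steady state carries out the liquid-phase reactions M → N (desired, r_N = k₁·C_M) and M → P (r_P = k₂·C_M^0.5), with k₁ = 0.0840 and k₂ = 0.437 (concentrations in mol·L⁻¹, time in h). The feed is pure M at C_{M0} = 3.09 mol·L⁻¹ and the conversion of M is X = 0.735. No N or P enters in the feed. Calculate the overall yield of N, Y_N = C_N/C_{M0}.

Exit C_M = C_{M0}(1−X) = 3.09×0.265 = 0.8188 mol·L⁻¹.
A CSTR operates uniformly at the exit composition, giving r_N = 0.06878 and r_P = 0.3954 (each k·C_M^n at C_M = 0.8188).
Fraction of consumed M going to N: r_N/(r_N+r_P) = 0.1482.
C_N = 0.1482·C_{M0}·X = 0.1482×3.09×0.735 = 0.337 mol·L⁻¹; Y_N = C_N/C_{M0} = 0.109.

0.109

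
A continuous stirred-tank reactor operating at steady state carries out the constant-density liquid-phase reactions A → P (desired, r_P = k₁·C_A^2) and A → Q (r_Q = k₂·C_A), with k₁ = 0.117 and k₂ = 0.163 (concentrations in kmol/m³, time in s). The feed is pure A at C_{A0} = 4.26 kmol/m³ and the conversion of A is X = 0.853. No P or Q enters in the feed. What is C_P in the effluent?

Exit C_A = C_{A0}(1−X) = 4.26×0.147 = 0.6262 kmol/m³.
In a CSTR the entire volume is at exit conditions, so r_P = 0.117×0.6262^2 = 0.04588 and r_Q = 0.163×0.6262 = 0.1021.
Fraction of consumed A going to P: r_P/(r_P+r_Q) = 0.3101.
C_P = 0.3101·C_{A0}·X = 0.3101×4.26×0.853 = 1.13 kmol/m³.

1.13 kmol/m³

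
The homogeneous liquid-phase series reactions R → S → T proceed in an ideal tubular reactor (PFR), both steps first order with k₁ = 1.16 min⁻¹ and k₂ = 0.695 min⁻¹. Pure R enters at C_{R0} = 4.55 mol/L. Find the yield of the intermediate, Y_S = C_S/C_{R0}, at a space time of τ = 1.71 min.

For first-order series with pure R initially, C_S(τ) = k₁C_{R0}/(k₂−k₁)·(e^(−k₁τ) − e^(−k₂τ)).
e^(−k₁τ) = e^(−1.16×1.71) = e^(−1.984) = 0.1376; e^(−k₂τ) = e^(−1.188) = 0.3047.
C_S = 1.16×4.55/(0.695−1.16) × (0.1376−0.3047) = (-11.35)×(-0.1671) = 1.897 mol/L.
Y_S = C_S/C_{R0} = 1.897/4.55 = 0.417.

0.417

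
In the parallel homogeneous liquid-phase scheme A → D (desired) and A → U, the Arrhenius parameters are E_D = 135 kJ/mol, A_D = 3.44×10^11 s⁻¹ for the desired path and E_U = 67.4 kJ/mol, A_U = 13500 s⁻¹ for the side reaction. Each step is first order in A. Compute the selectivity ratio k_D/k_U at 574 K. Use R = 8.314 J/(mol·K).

18.0

Since both paths have the same order in A, the concentration cancels and S_{D/U} = k_D/k_U = (A_D/A_U)·exp[(E_U−E_D)/(RT)].
(E_U−E_D)/(RT) = (67.4−135)×10³/(8.314×574) = -67600/4772 = -14.17.
k_D/k_U = (3.44×10^11/13500)·exp(-14.17) = 2.548×10^7 × 7.049×10^-7 = 18.0.
Since E_D > E_U, raising the temperature improves selectivity toward D.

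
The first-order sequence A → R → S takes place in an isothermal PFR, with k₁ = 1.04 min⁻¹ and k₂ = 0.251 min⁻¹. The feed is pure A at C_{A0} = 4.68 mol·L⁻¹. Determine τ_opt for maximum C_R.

1.80 min

The intermediate peaks when r₁ = r₂, i.e. k₁e^(−k₁τ) = k₂e^(−k₂τ), giving τ_opt = ln(k₂/k₁)/(k₂−k₁).
= ln(0.251/1.04)/(0.251−1.04) = ln(0.2413)/-0.7890 = -1.422/-0.7890 = 1.80 min.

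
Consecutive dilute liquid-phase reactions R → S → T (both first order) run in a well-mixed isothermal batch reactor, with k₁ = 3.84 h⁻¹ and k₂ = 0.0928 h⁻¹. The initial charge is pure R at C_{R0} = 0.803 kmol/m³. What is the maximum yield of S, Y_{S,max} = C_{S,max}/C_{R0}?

Evaluating C_S at t_opt = ln(k₂/k₁)/(k₂−k₁) gives C_{S,max}/C_{R0} = (k₁/k₂)^[k₂/(k₂−k₁)].
= (3.84/0.0928)^(0.0928/(0.0928−3.84)) = (41.38)^(-0.02477) = 0.9119.

0.912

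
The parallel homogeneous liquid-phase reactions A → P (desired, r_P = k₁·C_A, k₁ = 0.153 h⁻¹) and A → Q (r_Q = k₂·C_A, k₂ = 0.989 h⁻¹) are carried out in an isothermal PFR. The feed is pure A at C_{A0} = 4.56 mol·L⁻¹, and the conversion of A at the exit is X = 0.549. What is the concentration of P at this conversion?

0.335 mol·L⁻¹

C_A = C_{A0}(1−X) = 2.057 mol·L⁻¹.
Both paths are first order in A, so the instantaneous fraction to P is constant: dC_P/d(−C_A) = k₁/(k₁+k₂) = 0.1340.
C_P = 0.1340·(C_{A0}−C_A) = 0.1340×2.503 = 0.335 mol·L⁻¹.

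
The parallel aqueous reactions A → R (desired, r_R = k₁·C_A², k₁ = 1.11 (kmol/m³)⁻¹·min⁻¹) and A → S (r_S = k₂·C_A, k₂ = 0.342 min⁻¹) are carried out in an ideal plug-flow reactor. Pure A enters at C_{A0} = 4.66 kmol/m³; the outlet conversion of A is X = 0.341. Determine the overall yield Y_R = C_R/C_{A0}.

C_A = C_{A0}(1−X) = 3.071 kmol/m³.
Along a PFR/batch, dC_S/dC_A = −r_S/(r_R+r_S) = −k₂/(k₂+k₁·C_A).
Integrating from C_{A0} to C_A: C_S = (0.342/1.11)·ln[(0.342+1.11·4.66)/(0.342+1.11·3.07)] = 0.3081·ln(5.515/3.751) = 0.1188 kmol/m³.
Then C_R = (C_{A0}−C_A) − C_S = 1.589 − 0.1188 = 1.470 kmol/m³.
Y_R = C_R/C_{A0} = 1.470/4.66 = 0.316.

0.316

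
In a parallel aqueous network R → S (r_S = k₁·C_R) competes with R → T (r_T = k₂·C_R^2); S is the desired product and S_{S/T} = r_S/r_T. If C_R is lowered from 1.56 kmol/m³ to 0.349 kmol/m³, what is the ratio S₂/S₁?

S_{S/T} = (k₁/k₂)·C_R⁻¹, so S₂/S₁ = (C_{R,2}/C_{R,1})⁻¹.
= 1.56/0.349 = 4.47.

4.47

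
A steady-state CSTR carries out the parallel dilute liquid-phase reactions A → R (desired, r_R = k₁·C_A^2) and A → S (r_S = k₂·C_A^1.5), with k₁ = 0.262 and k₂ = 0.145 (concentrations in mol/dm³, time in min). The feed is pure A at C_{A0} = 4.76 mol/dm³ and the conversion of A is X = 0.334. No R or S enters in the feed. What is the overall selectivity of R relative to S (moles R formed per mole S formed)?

Exit C_A = C_{A0}(1−X) = 4.76×0.666 = 3.170 mol/dm³.
In a CSTR the entire volume is at exit conditions, so r_R = 0.262×3.170^2 = 2.633 and r_S = 0.145×3.170^1.5 = 0.8184.
Overall selectivity = C_R/C_S = r_Rτ/(r_Sτ) = r_R/r_S = 3.22.

3.22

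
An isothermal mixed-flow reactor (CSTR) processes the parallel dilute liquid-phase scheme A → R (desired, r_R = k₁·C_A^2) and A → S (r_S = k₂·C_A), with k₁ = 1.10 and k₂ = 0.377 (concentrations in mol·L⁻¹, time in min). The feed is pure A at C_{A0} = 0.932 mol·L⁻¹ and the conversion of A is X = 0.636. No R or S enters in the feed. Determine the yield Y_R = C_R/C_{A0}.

0.316

Exit C_A = C_{A0}(1−X) = 0.932×0.364 = 0.3392 mol·L⁻¹.
Rates in a CSTR are evaluated at the outlet concentration: r_R = 1.10×0.3392^2 = 0.1266, r_S = 0.377×0.3392 = 0.1279.
Fraction of consumed A going to R: r_R/(r_R+r_S) = 0.4974.
C_R = 0.4974·C_{A0}·X = 0.4974×0.932×0.636 = 0.295 mol·L⁻¹; Y_R = C_R/C_{A0} = 0.316.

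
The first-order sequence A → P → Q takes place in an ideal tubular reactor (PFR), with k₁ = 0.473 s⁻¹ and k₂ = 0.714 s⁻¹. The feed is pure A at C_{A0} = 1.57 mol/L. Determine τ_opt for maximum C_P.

For first-order series the maximum of C_P occurs at τ_opt = ln(k₂/k₁)/(k₂−k₁).
= ln(0.714/0.473)/(0.714−0.473) = ln(1.510)/0.2410 = 0.4118/0.2410 = 1.71 s.

1.71 s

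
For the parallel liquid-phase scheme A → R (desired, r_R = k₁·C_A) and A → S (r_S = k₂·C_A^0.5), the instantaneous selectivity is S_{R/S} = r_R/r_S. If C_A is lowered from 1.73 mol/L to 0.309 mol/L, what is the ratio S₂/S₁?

S_{R/S} = (k₁/k₂)·C_A^0.5, so S₂/S₁ = (C_{A,2}/C_{A,1})^0.5.
= (0.309/1.73)^0.5 = (0.1786)^0.5 = 0.423.

0.423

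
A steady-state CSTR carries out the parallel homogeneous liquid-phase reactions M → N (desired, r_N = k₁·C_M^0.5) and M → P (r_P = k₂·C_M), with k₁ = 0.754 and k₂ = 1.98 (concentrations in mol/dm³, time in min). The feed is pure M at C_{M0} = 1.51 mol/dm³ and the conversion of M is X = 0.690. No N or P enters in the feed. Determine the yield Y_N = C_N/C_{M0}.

Exit C_M = C_{M0}(1−X) = 1.51×0.310 = 0.4681 mol/dm³.
A CSTR operates uniformly at the exit composition, giving r_N = 0.5159 and r_P = 0.9268 (each k·C_M^n at C_M = 0.4681).
Fraction of consumed M going to N: r_N/(r_N+r_P) = 0.3576.
C_N = 0.3576·C_{M0}·X = 0.3576×1.51×0.690 = 0.373 mol/dm³; Y_N = C_N/C_{M0} = 0.247.

0.247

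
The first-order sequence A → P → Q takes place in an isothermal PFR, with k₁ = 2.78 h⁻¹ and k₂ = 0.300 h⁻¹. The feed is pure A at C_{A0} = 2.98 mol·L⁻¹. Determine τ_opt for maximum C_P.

Setting dC_P/dτ = 0 gives τ_opt = ln(k₂/k₁)/(k₂−k₁).
= ln(0.300/2.78)/(0.300−2.78) = ln(0.1079)/-2.480 = -2.226/-2.480 = 0.898 h.

0.898 h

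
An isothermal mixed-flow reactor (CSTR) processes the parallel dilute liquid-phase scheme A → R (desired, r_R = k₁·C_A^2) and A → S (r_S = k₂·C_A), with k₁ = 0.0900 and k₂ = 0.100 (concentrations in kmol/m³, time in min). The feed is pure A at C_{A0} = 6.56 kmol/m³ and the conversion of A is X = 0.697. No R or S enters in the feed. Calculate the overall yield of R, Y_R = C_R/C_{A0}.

0.447

Exit C_A = C_{A0}(1−X) = 6.56×0.303 = 1.988 kmol/m³.
Rates in a CSTR are evaluated at the outlet concentration: r_R = 0.0900×1.988^2 = 0.3556, r_S = 0.100×1.988 = 0.1988.
Fraction of consumed A going to R: r_R/(r_R+r_S) = 0.6414.
C_R = 0.6414·C_{A0}·X = 0.6414×6.56×0.697 = 2.93 kmol/m³; Y_R = C_R/C_{A0} = 0.447.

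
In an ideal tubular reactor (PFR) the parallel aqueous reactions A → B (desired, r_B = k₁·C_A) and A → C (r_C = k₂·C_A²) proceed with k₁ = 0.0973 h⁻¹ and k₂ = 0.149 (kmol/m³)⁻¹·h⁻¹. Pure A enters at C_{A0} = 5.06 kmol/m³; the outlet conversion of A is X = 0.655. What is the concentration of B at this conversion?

C_A = C_{A0}(1−X) = 1.746 kmol/m³.
Along a PFR/batch, dC_B/dC_A = −r_B/(r_B+r_C) = −k₁/(k₁+k₂·C_A).
Integrating from C_{A0} to C_A: C_B = (0.0973/0.149)·ln[(0.0973+0.149·5.06)/(0.0973+0.149·1.75)] = 0.6530·ln(0.8512/0.3574) = 0.5667 kmol/m³.

0.567 kmol/m³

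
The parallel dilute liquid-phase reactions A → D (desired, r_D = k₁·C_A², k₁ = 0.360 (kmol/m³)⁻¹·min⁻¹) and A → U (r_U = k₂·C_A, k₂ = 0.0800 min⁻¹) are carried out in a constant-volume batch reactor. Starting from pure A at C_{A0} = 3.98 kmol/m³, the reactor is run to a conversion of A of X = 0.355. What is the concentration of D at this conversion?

1.32 kmol/m³

C_A = C_{A0}(1−X) = 2.567 kmol/m³.
Along a PFR/batch, dC_U/dC_A = −r_U/(r_D+r_U) = −k₂/(k₂+k₁·C_A).
Integrating from C_{A0} to C_A: C_U = (0.0800/0.360)·ln[(0.0800+0.360·3.98)/(0.0800+0.360·2.57)] = 0.2222·ln(1.513/1.004) = 0.09107 kmol/m³.
Then C_D = (C_{A0}−C_A) − C_U = 1.413 − 0.09107 = 1.322 kmol/m³.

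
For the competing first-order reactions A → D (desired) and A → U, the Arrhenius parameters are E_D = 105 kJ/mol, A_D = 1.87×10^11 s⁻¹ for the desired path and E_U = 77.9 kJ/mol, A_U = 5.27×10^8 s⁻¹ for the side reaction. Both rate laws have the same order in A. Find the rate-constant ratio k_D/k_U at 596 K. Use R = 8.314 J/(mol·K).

1.50

Since both paths have the same order in A, the concentration cancels and S_{D/U} = k_D/k_U = (A_D/A_U)·exp[(E_U−E_D)/(RT)].
(E_U−E_D)/(RT) = (77.9−105)×10³/(8.314×596) = -27100/4955 = -5.469.
k_D/k_U = (1.87×10^11/5.27×10^8)·exp(-5.469) = 354.8 × 0.004215 = 1.50.
Since E_D > E_U, raising the temperature improves selectivity toward D.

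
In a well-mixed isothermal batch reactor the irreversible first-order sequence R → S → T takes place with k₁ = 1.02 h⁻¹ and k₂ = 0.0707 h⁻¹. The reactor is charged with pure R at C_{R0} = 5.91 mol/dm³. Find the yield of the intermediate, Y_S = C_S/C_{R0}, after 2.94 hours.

For first-order series with pure R initially, C_S(t) = k₁C_{R0}/(k₂−k₁)·(e^(−k₁t) − e^(−k₂t)).
e^(−k₁t) = e^(−1.02×2.94) = e^(−2.999) = 0.04985; e^(−k₂t) = e^(−0.2079) = 0.8123.
C_S = 1.02×5.91/(0.0707−1.02) × (0.04985−0.8123) = (-6.350)×(-0.7625) = 4.842 mol/dm³.
Y_S = C_S/C_{R0} = 4.842/5.91 = 0.819.

0.819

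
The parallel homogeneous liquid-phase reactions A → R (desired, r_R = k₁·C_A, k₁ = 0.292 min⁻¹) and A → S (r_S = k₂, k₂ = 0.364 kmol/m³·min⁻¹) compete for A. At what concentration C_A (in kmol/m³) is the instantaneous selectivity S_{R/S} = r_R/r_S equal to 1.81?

S_{R/S} = (k₁/k₂)·C_A ⇒ C_A = S·k₂/k₁.
= 1.81×0.364/0.292 = 2.26 kmol/m³.

2.26 kmol/m³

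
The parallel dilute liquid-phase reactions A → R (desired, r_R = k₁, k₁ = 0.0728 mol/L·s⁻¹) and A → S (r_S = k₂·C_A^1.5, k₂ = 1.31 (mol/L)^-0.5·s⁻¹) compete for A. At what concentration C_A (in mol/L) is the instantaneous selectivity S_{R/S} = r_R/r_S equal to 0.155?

0.505 mol/L

S_{R/S} = (k₁/k₂)·C_A^-1.5 ⇒ C_A = (S·k₂/k₁)^(1/(-1.5)).
= (0.155×1.31/0.0728)^(-0.6667) = (2.789)^(-0.6667) = 0.505 mol/L.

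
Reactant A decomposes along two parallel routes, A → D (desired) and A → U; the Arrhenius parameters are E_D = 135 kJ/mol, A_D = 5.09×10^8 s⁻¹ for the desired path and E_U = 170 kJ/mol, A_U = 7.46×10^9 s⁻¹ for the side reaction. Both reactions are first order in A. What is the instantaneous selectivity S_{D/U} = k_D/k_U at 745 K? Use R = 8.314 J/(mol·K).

19.4

Since both paths have the same order in A, the concentration cancels and S_{D/U} = k_D/k_U = (A_D/A_U)·exp[(E_U−E_D)/(RT)].
(E_U−E_D)/(RT) = (170−135)×10³/(8.314×745) = 35000/6194 = 5.651.
k_D/k_U = (5.09×10^8/7.46×10^9)·exp(5.651) = 0.06823 × 284.5 = 19.4.
Since E_D < E_U, lowering the temperature improves selectivity toward D.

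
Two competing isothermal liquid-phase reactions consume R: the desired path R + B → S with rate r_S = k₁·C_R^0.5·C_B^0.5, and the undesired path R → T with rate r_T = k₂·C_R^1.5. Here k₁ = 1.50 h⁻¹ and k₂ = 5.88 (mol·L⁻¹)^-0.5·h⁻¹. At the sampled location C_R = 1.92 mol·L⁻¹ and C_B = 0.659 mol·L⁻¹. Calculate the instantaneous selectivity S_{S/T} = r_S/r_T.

S_{S/T} = r_S/r_T = (k₁·C_R^0.5·C_B^0.5)/(k₂·C_R^1.5) = (k₁/k₂)·C_R⁻¹·C_B^0.5.
= (1.50×1.920^0.5×0.6590^0.5) / (5.88×1.920^1.5) = 1.687/15.64 = 0.108.
The undesired path is higher order in R, so low C_R (CSTR or dilute feed) favours S.

0.108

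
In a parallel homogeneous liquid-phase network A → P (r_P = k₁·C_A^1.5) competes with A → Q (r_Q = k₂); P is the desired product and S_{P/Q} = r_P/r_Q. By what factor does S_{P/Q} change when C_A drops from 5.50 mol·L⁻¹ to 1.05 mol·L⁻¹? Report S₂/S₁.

0.0834

S_{P/Q} = (k₁/k₂)·C_A^1.5, so S₂/S₁ = (C_{A,2}/C_{A,1})^1.5.
= (1.05/5.50)^1.5 = (0.1909)^1.5 = 0.0834.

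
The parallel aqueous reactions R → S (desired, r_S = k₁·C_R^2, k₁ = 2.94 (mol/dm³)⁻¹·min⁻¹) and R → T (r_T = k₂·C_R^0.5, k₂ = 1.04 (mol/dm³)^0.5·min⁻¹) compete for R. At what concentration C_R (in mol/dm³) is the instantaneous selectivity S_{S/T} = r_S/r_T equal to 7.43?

1.90 mol/dm³

S_{S/T} = (k₁/k₂)·C_R^1.5 ⇒ C_R = (S·k₂/k₁)^(1/1.5).
= (7.43×1.04/2.94)^(0.6667) = (2.628)^(0.6667) = 1.90 mol/dm³.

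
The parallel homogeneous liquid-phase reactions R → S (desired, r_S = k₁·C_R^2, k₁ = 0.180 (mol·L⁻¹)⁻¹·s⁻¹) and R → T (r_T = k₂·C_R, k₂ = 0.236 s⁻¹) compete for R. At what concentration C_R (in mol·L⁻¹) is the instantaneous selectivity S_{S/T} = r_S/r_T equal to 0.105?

0.138 mol·L⁻¹

S_{S/T} = (k₁/k₂)·C_R ⇒ C_R = S·k₂/k₁.
= 0.105×0.236/0.180 = 0.138 mol·L⁻¹.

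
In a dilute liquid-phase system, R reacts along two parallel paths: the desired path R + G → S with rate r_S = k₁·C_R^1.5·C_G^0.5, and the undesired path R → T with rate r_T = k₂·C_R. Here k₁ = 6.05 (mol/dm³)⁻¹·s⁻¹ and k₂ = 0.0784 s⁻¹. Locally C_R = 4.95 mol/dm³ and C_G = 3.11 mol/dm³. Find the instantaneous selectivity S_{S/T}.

S_{S/T} = r_S/r_T = (k₁·C_R^1.5·C_G^0.5)/(k₂·C_R) = (k₁/k₂)·C_R^0.5·C_G^0.5.
= (6.05×4.950^1.5×3.110^0.5) / (0.0784×4.950) = 117.5/0.3881 = 303.

303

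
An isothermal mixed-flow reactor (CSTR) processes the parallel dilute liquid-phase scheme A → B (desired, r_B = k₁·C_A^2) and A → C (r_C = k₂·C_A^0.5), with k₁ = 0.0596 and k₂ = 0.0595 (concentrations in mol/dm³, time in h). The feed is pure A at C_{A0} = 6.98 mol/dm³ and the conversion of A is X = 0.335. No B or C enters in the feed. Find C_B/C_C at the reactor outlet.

10.0

Exit C_A = C_{A0}(1−X) = 6.98×0.665 = 4.642 mol/dm³.
A CSTR operates uniformly at the exit composition, giving r_B = 1.284 and r_C = 0.1282 (each k·C_A^n at C_A = 4.642).
Overall selectivity = C_B/C_C = r_Bτ/(r_Cτ) = r_B/r_C = 10.0.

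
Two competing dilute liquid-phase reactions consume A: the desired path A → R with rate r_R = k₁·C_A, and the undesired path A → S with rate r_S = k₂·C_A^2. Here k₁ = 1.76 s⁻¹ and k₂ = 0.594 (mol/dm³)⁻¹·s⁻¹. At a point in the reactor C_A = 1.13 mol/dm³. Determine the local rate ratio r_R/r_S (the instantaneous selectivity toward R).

2.62

S_{R/S} = r_R/r_S = (k₁·C_A)/(k₂·C_A^2) = (k₁/k₂)·C_A⁻¹.
= (1.76×1.130) / (0.594×1.130^2) = 1.989/0.7585 = 2.62.
The undesired path is higher order in A, so low C_A (CSTR or dilute feed) favours R.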